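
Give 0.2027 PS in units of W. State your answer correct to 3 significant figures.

149 watts

1 PS = 735.499 watts.
0.2027 × 735.499 ≈ 149 W.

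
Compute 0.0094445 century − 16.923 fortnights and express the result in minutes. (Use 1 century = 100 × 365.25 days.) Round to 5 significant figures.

155580 min

0.0094445 century = 496742.9 min and 16.923 fortnight = 341167.7 min.
496742.9 − 341167.7 ≈ 155580 min.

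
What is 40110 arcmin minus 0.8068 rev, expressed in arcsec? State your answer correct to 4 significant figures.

40110 arcmin = 2.40660e+6 arcsec and 0.8068 rev = 1.04561e+6 arcsec.
2.40660e+6 − 1.04561e+6 ≈ 1.361e+6 arcsec.

1.361e+6 arcsec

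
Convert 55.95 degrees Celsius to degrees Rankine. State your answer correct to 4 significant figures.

°R = (°C + 273.15) × 9/5.
Applying the formula gives 592.4 °R.

592.4 °R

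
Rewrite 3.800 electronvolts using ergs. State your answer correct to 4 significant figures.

1 electronvolt = 1.60218 × 10^-12 ergs.
So 3.800 × 1.60218 × 10^-12 ≈ 6.088 × 10^-12 erg.

6.088 × 10^-12 erg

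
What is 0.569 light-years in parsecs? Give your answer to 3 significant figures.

0.174 pc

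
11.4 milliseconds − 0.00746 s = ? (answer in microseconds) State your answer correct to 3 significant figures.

3940 μs

11.4 ms = 11400.0 μs and 0.00746 s = 7460.00 μs.
11400.0 − 7460.00 ≈ 3940 μs.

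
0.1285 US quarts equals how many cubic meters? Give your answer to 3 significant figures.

0.000122 m³

1 US qt = 0.000946353 m³.
So 0.1285 × 0.000946353 ≈ 0.000122 m³.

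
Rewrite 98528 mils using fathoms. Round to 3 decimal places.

1.368 fathoms

1 mil = 1.38889 × 10^-5 fathoms.
Then 98528 × 1.38889 × 10^-5 ≈ 1.368 fathom.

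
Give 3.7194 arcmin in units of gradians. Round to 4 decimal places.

1 arcmin = 0.0185185 gradians.
So 3.7194 × 0.0185185 ≈ 0.0689 grad.

0.0689 grad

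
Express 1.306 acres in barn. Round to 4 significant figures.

5.285e+31 barn

1 acre = 4.04686e+31 barn.
So 1.306 × 4.04686e+31 ≈ 5.285e+31 barn.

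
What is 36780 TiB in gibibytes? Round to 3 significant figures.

3.77e+7 gibibytes

1 TiB = 1024.00 gibibytes.
Thus 36780 × 1024.00 ≈ 3.77e+7 GiB.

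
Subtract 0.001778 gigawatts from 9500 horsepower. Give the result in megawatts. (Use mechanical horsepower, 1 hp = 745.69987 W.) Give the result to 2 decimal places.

5.31 MW

9500 hp = 7.08415 MW and 0.001778 GW = 1.77800 MW.
7.08415 − 1.77800 ≈ 5.31 MW.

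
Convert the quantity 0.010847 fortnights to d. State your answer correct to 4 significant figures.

0.1519 d

1 fortnight = 14.0000 d.
Then 0.010847 × 14.0000 ≈ 0.1519 d.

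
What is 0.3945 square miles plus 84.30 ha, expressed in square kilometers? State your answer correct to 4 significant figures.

1.865 square kilometers

0.3945 mi² = 1.02175 km² and 84.30 ha = 0.843000 km².
1.02175 + 0.843000 ≈ 1.865 km².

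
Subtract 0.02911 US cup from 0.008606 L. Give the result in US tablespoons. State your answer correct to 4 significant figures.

0.1162 US tablespoons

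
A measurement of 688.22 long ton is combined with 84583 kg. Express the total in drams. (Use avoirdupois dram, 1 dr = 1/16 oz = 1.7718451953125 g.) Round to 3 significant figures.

688.22 long ton = 3.94653e+8 dr and 84583 kg = 4.77372e+7 dr.
3.94653e+8 + 4.77372e+7 ≈ 4.42e+8 dr.

4.42e+8 drams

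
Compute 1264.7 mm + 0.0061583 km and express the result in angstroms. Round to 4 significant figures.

7.423e+10 Å

1264.7 mm = 1.26470e+10 Å and 0.0061583 km = 6.15830e+10 Å.
1.26470e+10 + 6.15830e+10 ≈ 7.423e+10 Å.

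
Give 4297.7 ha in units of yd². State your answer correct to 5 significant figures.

5.1400e+7 yd²

1 ha = 11959.9 square yards.
4297.7 × 11959.9 ≈ 5.1400e+7 yd².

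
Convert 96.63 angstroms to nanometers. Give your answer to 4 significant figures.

9.663 nanometers

1 angstrom = 0.100000 nm.
96.63 × 0.100000 ≈ 9.663 nm.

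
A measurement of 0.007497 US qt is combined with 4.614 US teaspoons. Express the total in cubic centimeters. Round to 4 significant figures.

0.007497 US qt = 7.09481 cm³ and 4.614 US tsp = 22.7420 cm³.
7.09481 + 22.7420 ≈ 29.84 cm³.

29.84 cm³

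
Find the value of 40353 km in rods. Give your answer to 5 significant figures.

8.0237e+6 rod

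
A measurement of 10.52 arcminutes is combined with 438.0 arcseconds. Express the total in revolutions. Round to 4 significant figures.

0.0008250 rev

10.52 arcmin = 0.000487037 rev and 438.0 arcsec = 0.000337963 rev.
0.000487037 + 0.000337963 ≈ 0.0008250 rev.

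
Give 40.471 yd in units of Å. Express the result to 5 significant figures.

1 yard = 9.14400e+9 angstroms.
Then 40.471 × 9.14400e+9 ≈ 3.7007e+11 Å.

3.7007e+11 angstroms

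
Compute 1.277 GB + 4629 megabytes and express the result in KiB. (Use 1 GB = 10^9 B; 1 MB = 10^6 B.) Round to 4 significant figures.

5.768e+6 KiB

1.277 GB = 1.24707e+6 KiB and 4629 MB = 4.52051e+6 KiB.
1.24707e+6 + 4.52051e+6 ≈ 5.768e+6 KiB.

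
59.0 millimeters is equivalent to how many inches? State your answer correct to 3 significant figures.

1 millimeter = 0.0393701 in.
59.0 × 0.0393701 ≈ 2.32 in.

2.32 inches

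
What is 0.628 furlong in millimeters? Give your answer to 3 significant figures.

126000 millimeters

1 furlong = 201168 millimeters.
Then 0.628 × 201168 ≈ 126000 mm.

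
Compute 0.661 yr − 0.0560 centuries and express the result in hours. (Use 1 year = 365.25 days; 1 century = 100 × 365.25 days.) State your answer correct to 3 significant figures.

0.661 yr = 5794.33 h and 0.0560 century = 49089.6 h.
5794.33 − 49089.6 ≈ -43300 h.

-43300 hours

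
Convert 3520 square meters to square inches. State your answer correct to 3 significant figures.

1 square meter = 1550.00 square inches.
Thus 3520 × 1550.00 ≈ 5.46e+6 in².

5.46e+6 in²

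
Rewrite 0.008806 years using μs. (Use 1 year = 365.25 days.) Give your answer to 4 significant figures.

2.779e+11 microseconds

1 year = 3.15576e+13 μs.
So 0.008806 × 3.15576e+13 ≈ 2.779e+11 μs.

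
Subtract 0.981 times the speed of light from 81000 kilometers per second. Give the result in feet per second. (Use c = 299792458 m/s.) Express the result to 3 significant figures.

81000 km/s = 2.65748 × 10^8 ft/s and 0.981 c = 9.64883 × 10^8 ft/s.
2.65748 × 10^8 − 9.64883 × 10^8 ≈ -6.99 × 10^8 ft/s.

-6.99 × 10^8 ft/s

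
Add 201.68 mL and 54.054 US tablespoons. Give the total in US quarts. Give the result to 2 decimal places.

1.06 US quarts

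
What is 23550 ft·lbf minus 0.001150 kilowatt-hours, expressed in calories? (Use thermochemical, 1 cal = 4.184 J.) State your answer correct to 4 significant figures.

6642 cal

23550 ft·lbf = 7631.34 cal and 0.001150 kWh = 989.484 cal.
7631.34 − 989.484 ≈ 6642 cal.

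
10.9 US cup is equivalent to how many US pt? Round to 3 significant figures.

1 US cup = 0.500000 US pt.
So 10.9 × 0.500000 ≈ 5.45 US pt.

5.45 US pt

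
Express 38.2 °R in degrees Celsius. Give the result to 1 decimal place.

°R = (°C + 273.15) × 9/5.
Applying the formula gives -251.9 °C.

-251.9 degrees Celsius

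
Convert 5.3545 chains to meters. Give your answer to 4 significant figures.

1 chain = 20.1168 meters.
Thus 5.3545 × 20.1168 ≈ 107.7 m.

107.7 m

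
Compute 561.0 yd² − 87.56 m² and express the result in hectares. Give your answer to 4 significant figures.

0.03815 ha

561.0 yd² = 0.0469067 ha and 87.56 m² = 0.00875600 ha.
0.0469067 − 0.00875600 ≈ 0.03815 ha.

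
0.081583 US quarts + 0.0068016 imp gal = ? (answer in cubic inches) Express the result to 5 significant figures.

6.5983 cubic inches

0.081583 US qt = 4.71142 in³ and 0.0068016 imp gal = 1.88690 in³.
4.71142 + 1.88690 ≈ 6.5983 in³.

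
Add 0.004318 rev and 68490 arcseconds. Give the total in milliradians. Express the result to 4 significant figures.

0.004318 rev = 27.1308 mrad and 68490 arcsec = 332.049 mrad.
27.1308 + 332.049 ≈ 359.2 mrad.

359.2 mrad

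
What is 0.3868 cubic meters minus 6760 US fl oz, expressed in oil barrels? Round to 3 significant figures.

1.18 bbl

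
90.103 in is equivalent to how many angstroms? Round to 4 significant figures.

1 inch = 2.54000 × 10^8 Å.
90.103 × 2.54000 × 10^8 ≈ 2.289 × 10^10 Å.

2.289 × 10^10 Å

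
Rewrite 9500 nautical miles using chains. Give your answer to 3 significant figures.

875000 chains

1 nmi = 92.0624 chains.
So 9500 × 92.0624 ≈ 875000 chain.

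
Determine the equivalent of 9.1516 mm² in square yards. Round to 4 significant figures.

1.095e-5 square yards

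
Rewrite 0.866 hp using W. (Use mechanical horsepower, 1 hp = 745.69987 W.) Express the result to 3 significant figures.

646 watts

1 horsepower = 745.700 W.
0.866 × 745.700 ≈ 646 W.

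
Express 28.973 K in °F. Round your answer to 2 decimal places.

-407.52 °F

K = (°F + 459.67) × 5/9.
Applying the formula gives -407.52 °F.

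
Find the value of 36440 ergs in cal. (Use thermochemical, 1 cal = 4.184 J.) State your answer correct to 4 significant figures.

1 erg = 2.39006e-8 calories.
So 36440 × 2.39006e-8 ≈ 0.0008709 cal.

0.0008709 cal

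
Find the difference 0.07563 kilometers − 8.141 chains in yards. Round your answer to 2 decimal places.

-96.39 yd

0.07563 km = 82.7100 yd and 8.141 chain = 179.102 yd.
82.7100 − 179.102 ≈ -96.39 yd.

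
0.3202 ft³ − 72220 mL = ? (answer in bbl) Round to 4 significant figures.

-0.3972 bbl

0.3202 ft³ = 0.0570301 bbl and 72220 mL = 0.454250 bbl.
0.0570301 − 0.454250 ≈ -0.3972 bbl.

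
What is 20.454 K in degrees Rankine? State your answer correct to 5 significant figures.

°R = K × 9/5.
Applying the formula gives 36.817 °R.

36.817 °R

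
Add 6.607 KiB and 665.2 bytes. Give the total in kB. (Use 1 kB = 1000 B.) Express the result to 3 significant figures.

7.43 kB

6.607 KiB = 6.76557 kB and 665.2 B = 0.665200 kB.
6.76557 + 0.665200 ≈ 7.43 kB.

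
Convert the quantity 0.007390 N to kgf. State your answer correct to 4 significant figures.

1 N = 0.101972 kgf.
Thus 0.007390 × 0.101972 ≈ 0.0007536 kgf.

0.0007536 kgf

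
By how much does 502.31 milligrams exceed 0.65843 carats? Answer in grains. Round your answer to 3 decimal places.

5.720 grains

502.31 mg = 7.75183 gr and 0.65843 ct = 2.03223 gr.
7.75183 − 2.03223 ≈ 5.720 gr.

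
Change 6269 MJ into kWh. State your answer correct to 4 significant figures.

1741 kilowatt-hours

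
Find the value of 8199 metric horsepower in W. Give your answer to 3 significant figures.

6.03e+6 watts

1 PS = 735.499 W.
Then 8199 × 735.499 ≈ 6.03e+6 W.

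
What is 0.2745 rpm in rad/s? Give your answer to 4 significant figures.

1 revolution per minute = 0.104720 rad/s.
Thus 0.2745 × 0.104720 ≈ 0.02875 rad/s.

0.02875 rad/s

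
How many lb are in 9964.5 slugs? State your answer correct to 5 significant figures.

1 slug = 32.1740 lb.
9964.5 × 32.1740 ≈ 320600 lb.

320600 lb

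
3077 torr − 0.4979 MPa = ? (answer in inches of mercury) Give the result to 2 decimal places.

3077 torr = 121.142 inHg and 0.4979 MPa = 147.030 inHg.
121.142 − 147.030 ≈ -25.89 inHg.

-25.89 inHg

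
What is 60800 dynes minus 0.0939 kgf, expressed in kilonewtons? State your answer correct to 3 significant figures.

-0.000313 kN

60800 dyn = 0.000608000 kN and 0.0939 kgf = 0.000920844 kN.
0.000608000 − 0.000920844 ≈ -0.000313 kN.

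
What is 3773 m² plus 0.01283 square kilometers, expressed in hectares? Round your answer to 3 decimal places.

1.660 ha

3773 m² = 0.377300 ha and 0.01283 km² = 1.28300 ha.
0.377300 + 1.28300 ≈ 1.660 ha.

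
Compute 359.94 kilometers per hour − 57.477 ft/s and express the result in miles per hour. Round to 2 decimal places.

359.94 km/h = 223.656 mph and 57.477 ft/s = 39.1889 mph.
223.656 − 39.1889 ≈ 184.47 mph.

184.47 miles per hour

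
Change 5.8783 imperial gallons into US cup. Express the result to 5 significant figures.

112.95 US cup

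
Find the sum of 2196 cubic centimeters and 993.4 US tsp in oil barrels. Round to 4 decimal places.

0.0446 oil barrels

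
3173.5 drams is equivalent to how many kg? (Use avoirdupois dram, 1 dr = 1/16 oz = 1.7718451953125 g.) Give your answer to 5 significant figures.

5.6230 kilograms

1 dr = 0.00177185 kilograms.
Then 3173.5 × 0.00177185 ≈ 5.6230 kg.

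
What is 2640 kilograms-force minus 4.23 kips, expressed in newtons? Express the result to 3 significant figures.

7070 N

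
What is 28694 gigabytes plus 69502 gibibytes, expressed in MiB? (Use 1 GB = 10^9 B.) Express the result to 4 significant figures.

28694 GB = 2.73647e+7 MiB and 69502 GiB = 7.11700e+7 MiB.
2.73647e+7 + 7.11700e+7 ≈ 9.853e+7 MiB.

9.853e+7 MiB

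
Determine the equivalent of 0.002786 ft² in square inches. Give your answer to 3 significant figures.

0.401 in²

1 square foot = 144.000 in².
So 0.002786 × 144.000 ≈ 0.401 in².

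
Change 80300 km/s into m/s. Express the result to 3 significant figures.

8.03e+7 m/s

1 km/s = 1000.00 meters per second.
So 80300 × 1000.00 ≈ 8.03e+7 m/s.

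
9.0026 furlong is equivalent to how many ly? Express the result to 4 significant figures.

1 furlong = 2.12635e-14 ly.
9.0026 × 2.12635e-14 ≈ 1.914e-13 ly.

1.914e-13 ly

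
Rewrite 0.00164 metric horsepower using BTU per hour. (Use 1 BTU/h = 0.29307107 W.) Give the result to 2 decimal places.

4.12 BTU/h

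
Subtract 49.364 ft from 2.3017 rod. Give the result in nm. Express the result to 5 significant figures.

2.3017 rod = 1.15757e+10 nm and 49.364 ft = 1.50461e+10 nm.
1.15757e+10 − 1.50461e+10 ≈ -3.4704e+9 nm.

-3.4704e+9 nanometers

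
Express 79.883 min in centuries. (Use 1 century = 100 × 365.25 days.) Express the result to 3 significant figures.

1 min = 1.90129 × 10^-8 century.
79.883 × 1.90129 × 10^-8 ≈ 1.52 × 10^-6 century.

1.52 × 10^-6 century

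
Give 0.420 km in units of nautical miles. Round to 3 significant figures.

0.227 nmi

1 kilometer = 0.539957 nautical miles.
0.420 × 0.539957 ≈ 0.227 nmi.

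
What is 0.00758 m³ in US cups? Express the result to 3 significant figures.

32.0 US cups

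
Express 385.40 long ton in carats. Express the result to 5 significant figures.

1 long ton = 5.08023 × 10^6 ct.
So 385.40 × 5.08023 × 10^6 ≈ 1.9579 × 10^9 ct.

1.9579 × 10^9 carats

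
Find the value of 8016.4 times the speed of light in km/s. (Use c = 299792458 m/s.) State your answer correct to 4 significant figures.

2.403e+9 kilometers per second

1 speed of light = 299792 km/s.
Then 8016.4 × 299792 ≈ 2.403e+9 km/s.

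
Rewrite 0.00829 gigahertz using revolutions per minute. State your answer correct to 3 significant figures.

4.97e+8 revolutions per minute

1 GHz = 6.00000e+10 rpm.
So 0.00829 × 6.00000e+10 ≈ 4.97e+8 rpm.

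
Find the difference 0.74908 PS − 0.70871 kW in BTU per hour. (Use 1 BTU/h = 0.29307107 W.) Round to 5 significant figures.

-538.31 BTU/h

0.74908 PS = 1879.91 BTU/h and 0.70871 kW = 2418.22 BTU/h.
1879.91 − 2418.22 ≈ -538.31 BTU/h.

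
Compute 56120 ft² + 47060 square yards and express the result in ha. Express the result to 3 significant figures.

4.46 ha

56120 ft² = 0.521372 ha and 47060 yd² = 3.93482 ha.
0.521372 + 3.93482 ≈ 4.46 ha.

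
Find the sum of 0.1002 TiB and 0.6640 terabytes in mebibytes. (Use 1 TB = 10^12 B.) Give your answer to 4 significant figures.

0.1002 TiB = 105067 MiB and 0.6640 TB = 633240 MiB.
105067 + 633240 ≈ 738300 MiB.

738300 MiB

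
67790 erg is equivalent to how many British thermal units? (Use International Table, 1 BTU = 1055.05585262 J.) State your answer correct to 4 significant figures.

1 erg = 9.47817e-11 British thermal units.
Then 67790 × 9.47817e-11 ≈ 6.425e-6 BTU.

6.425e-6 British thermal units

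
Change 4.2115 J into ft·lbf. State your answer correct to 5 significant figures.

1 joule = 0.737562 ft·lbf.
Then 4.2115 × 0.737562 ≈ 3.1062 ft·lbf.

3.1062 foot-pounds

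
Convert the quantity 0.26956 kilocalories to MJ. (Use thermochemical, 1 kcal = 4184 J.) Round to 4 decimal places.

0.0011 MJ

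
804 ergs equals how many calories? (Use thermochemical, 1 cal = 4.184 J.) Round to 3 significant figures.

1 erg = 2.39006e-8 cal.
Thus 804 × 2.39006e-8 ≈ 1.92e-5 cal.

1.92e-5 calories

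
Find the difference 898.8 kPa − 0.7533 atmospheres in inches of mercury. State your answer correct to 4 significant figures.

898.8 kPa = 265.415 inHg and 0.7533 atm = 22.5397 inHg.
265.415 − 22.5397 ≈ 242.9 inHg.

242.9 inHg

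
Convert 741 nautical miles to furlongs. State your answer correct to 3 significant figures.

6820 furlong

1 nautical mile = 9.20624 furlong.
741 × 9.20624 ≈ 6820 furlong.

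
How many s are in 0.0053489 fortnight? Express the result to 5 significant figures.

1 fortnight = 1.20960e+6 s.
So 0.0053489 × 1.20960e+6 ≈ 6470.0 s.

6470.0 seconds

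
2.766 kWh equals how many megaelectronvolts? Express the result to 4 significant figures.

6.215 × 10^19 MeV

1 kilowatt-hour = 2.24694 × 10^19 megaelectronvolts.
So 2.766 × 2.24694 × 10^19 ≈ 6.215 × 10^19 MeV.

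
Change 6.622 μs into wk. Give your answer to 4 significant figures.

1.095e-11 wk

1 microsecond = 1.65344e-12 wk.
6.622 × 1.65344e-12 ≈ 1.095e-11 wk.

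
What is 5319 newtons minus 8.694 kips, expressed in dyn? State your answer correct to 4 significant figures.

5319 N = 5.31900 × 10^8 dyn and 8.694 kip = 3.86728 × 10^9 dyn.
5.31900 × 10^8 − 3.86728 × 10^9 ≈ -3.335 × 10^9 dyn.

-3.335 × 10^9 dyn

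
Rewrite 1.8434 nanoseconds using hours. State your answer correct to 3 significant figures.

5.12 × 10^-13 h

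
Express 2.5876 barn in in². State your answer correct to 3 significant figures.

4.01e-25 in²

1 barn = 1.55000e-25 in².
2.5876 × 1.55000e-25 ≈ 4.01e-25 in².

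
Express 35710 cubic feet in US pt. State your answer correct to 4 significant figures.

2.137 × 10^6 US pt

1 cubic foot = 59.8442 US pt.
So 35710 × 59.8442 ≈ 2.137 × 10^6 US pt.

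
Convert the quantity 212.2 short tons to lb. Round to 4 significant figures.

424400 lb

1 short ton = 2000.00 lb.
Then 212.2 × 2000.00 ≈ 424400 lb.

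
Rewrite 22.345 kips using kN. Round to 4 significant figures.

1 kip = 4.44822 kN.
22.345 × 4.44822 ≈ 99.40 kN.

99.40 kN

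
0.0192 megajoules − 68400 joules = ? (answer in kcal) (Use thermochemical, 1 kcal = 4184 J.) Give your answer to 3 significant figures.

-11.8 kilocalories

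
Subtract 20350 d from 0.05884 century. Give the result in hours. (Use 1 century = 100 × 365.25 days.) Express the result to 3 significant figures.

0.05884 century = 51579.1 h and 20350 d = 488400 h.
51579.1 − 488400 ≈ -437000 h.

-437000 hours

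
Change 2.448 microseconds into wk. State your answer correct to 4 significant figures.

4.048 × 10^-12 wk

1 μs = 1.65344 × 10^-12 weeks.
2.448 × 1.65344 × 10^-12 ≈ 4.048 × 10^-12 wk.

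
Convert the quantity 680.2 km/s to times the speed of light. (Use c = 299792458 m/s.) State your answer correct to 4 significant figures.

1 kilometer per second = 3.33564e-6 c.
Thus 680.2 × 3.33564e-6 ≈ 0.002269 c.

0.002269 times the speed of light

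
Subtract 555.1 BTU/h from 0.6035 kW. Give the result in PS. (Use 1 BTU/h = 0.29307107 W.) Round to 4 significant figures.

0.6035 kW = 0.820532 PS and 555.1 BTU/h = 0.221188 PS.
0.820532 − 0.221188 ≈ 0.5993 PS.

0.5993 PS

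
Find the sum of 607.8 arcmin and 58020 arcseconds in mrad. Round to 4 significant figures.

458.1 mrad

607.8 arcmin = 176.802 mrad and 58020 arcsec = 281.289 mrad.
176.802 + 281.289 ≈ 458.1 mrad.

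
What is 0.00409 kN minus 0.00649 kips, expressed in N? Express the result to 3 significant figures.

0.00409 kN = 4.09000 N and 0.00649 kip = 28.8690 N.
4.09000 − 28.8690 ≈ -24.8 N.

-24.8 N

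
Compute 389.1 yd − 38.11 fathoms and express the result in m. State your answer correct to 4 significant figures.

286.1 meters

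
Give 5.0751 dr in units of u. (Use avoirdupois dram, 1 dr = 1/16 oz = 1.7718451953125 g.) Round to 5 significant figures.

5.4153e+24 u

1 dr = 1.06703e+24 u.
Thus 5.0751 × 1.06703e+24 ≈ 5.4153e+24 u.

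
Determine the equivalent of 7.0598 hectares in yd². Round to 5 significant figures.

84435 square yards

1 ha = 11959.9 square yards.
So 7.0598 × 11959.9 ≈ 84435 yd².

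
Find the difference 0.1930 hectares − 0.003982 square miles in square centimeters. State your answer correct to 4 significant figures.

-8.383e+7 square centimeters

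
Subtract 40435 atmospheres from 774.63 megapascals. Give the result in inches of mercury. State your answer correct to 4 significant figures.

774.63 MPa = 228748 inHg and 40435 atm = 1.20987 × 10^6 inHg.
228748 − 1.20987 × 10^6 ≈ -981100 inHg.

-981100 inches of mercury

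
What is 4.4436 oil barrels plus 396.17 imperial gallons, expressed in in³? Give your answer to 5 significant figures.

4.4436 bbl = 43111.8 in³ and 396.17 imp gal = 109905 in³.
43111.8 + 109905 ≈ 153020 in³.

153020 cubic inches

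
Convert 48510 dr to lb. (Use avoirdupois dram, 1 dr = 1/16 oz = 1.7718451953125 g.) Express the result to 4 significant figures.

1 dram = 0.00390625 lb.
48510 × 0.00390625 ≈ 189.5 lb.

189.5 pounds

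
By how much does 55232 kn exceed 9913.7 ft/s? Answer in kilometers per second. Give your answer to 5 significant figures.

25.392 km/s

55232 kn = 28.4138 km/s and 9913.7 ft/s = 3.02170 km/s.
28.4138 − 3.02170 ≈ 25.392 km/s.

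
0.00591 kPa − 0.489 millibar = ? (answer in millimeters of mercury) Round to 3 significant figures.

0.00591 kPa = 0.0443286 mmHg and 0.489 mbar = 0.366780 mmHg.
0.0443286 − 0.366780 ≈ -0.322 mmHg.

-0.322 millimeters of mercury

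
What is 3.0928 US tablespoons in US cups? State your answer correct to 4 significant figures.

0.1933 US cups

1 US tablespoon = 0.0625000 US cups.
Thus 3.0928 × 0.0625000 ≈ 0.1933 US cup.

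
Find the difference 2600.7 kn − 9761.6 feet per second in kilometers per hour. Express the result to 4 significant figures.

-5895 kilometers per hour

2600.7 kn = 4816.50 km/h and 9761.6 ft/s = 10711.2 km/h.
4816.50 − 10711.2 ≈ -5895 km/h.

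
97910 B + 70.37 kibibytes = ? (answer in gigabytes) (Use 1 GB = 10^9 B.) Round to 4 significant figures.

97910 B = 9.79100e-5 GB and 70.37 KiB = 7.20589e-5 GB.
9.79100e-5 + 7.20589e-5 ≈ 0.0001700 GB.

0.0001700 GB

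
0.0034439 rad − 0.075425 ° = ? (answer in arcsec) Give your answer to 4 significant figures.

0.0034439 rad = 710.355 arcsec and 0.075425 ° = 271.530 arcsec.
710.355 − 271.530 ≈ 438.8 arcsec.

438.8 arcsec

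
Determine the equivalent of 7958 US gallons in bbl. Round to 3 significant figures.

189 oil barrels

1 US gal = 0.0238095 bbl.
Thus 7958 × 0.0238095 ≈ 189 bbl.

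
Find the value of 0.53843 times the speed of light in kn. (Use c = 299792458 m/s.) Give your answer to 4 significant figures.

3.138e+8 kn

1 speed of light = 5.82750e+8 knots.
So 0.53843 × 5.82750e+8 ≈ 3.138e+8 kn.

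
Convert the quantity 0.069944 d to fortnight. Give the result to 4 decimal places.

0.0050 fortnight

1 d = 0.0714286 fortnights.
Then 0.069944 × 0.0714286 ≈ 0.0050 fortnight.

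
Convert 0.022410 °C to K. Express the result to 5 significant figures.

273.17 K

K = °C + 273.15.
Applying the formula gives 273.17 K.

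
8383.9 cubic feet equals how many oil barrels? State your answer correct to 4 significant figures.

1493 bbl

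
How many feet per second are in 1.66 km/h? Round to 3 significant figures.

1 kilometer per hour = 0.911344 ft/s.
So 1.66 × 0.911344 ≈ 1.51 ft/s.

1.51 ft/s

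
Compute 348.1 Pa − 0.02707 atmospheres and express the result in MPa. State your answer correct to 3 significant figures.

-0.00239 MPa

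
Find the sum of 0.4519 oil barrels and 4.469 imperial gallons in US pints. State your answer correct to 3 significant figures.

195 US pt

0.4519 bbl = 151.838 US pt and 4.469 imp gal = 42.9364 US pt.
151.838 + 42.9364 ≈ 195 US pt.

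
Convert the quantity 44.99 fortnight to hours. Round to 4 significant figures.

1 fortnight = 336.000 h.
Thus 44.99 × 336.000 ≈ 15120 h.

15120 hours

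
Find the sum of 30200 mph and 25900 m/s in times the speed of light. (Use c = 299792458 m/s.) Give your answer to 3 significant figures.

30200 mph = 4.50332 × 10^-5 c and 25900 m/s = 8.63931 × 10^-5 c.
4.50332 × 10^-5 + 8.63931 × 10^-5 ≈ 0.000131 c.

0.000131 c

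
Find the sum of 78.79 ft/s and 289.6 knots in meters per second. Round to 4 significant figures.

173.0 meters per second

78.79 ft/s = 24.0152 m/s and 289.6 kn = 148.983 m/s.
24.0152 + 148.983 ≈ 173.0 m/s.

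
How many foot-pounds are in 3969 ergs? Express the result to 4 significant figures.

0.0002927 foot-pounds

1 erg = 7.37562 × 10^-8 ft·lbf.
So 3969 × 7.37562 × 10^-8 ≈ 0.0002927 ft·lbf.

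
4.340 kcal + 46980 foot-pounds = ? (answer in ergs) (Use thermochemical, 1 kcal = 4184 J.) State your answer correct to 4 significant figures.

4.340 kcal = 1.81586e+11 erg and 46980 ft·lbf = 6.36963e+11 erg.
1.81586e+11 + 6.36963e+11 ≈ 8.185e+11 erg.

8.185e+11 ergs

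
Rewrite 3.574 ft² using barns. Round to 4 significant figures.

3.320e+27 barns

1 square foot = 9.29030e+26 barns.
So 3.574 × 9.29030e+26 ≈ 3.320e+27 barn.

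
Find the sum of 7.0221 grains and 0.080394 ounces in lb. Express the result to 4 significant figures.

0.006028 pounds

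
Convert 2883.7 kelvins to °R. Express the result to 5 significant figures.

°R = K × 9/5.
Applying the formula gives 5190.7 °R.

5190.7 degrees Rankine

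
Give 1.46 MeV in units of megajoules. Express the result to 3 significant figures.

1 MeV = 1.60218e-19 megajoules.
1.46 × 1.60218e-19 ≈ 2.34e-19 MJ.

2.34e-19 megajoules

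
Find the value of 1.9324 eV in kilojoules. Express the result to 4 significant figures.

1 electronvolt = 1.60218e-22 kilojoules.
Thus 1.9324 × 1.60218e-22 ≈ 3.096e-22 kJ.

3.096e-22 kJ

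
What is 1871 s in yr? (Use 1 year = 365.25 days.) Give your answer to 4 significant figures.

5.929 × 10^-5 yr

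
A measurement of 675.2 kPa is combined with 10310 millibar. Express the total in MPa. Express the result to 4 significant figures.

1.706 megapascals

675.2 kPa = 0.675200 MPa and 10310 mbar = 1.03100 MPa.
0.675200 + 1.03100 ≈ 1.706 MPa.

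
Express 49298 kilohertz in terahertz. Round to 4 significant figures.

1 kilohertz = 1.00000 × 10^-9 THz.
Thus 49298 × 1.00000 × 10^-9 ≈ 4.930 × 10^-5 THz.

4.930 × 10^-5 THz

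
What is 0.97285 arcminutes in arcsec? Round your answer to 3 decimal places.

58.371 arcsec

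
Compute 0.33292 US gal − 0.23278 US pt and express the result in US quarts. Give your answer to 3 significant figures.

1.22 US qt

0.33292 US gal = 1.33168 US qt and 0.23278 US pt = 0.116390 US qt.
1.33168 − 0.116390 ≈ 1.22 US qt.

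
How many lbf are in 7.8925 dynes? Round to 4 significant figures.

1.774e-5 pounds-force

1 dyn = 2.24809e-6 pounds-force.
7.8925 × 2.24809e-6 ≈ 1.774e-5 lbf.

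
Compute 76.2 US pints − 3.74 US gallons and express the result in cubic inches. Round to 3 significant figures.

76.2 US pt = 2200.275 in³ and 3.74 US gal = 863.9400 in³.
2200.275 − 863.9400 ≈ 1340 in³.

1340 in³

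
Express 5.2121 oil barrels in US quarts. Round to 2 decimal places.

875.63 US qt

1 bbl = 168.000 US quarts.
Thus 5.2121 × 168.000 ≈ 875.63 US qt.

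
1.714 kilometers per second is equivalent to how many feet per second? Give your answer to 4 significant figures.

5623 feet per second

1 kilometer per second = 3280.84 ft/s.
Then 1.714 × 3280.84 ≈ 5623 ft/s.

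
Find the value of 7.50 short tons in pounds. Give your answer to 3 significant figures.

15000 pounds

1 short ton = 2000.00 lb.
7.50 × 2000.00 ≈ 15000 lb.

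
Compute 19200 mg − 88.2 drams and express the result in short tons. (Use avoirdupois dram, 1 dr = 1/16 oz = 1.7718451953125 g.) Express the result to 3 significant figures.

19200 mg = 2.11644e-5 short ton and 88.2 dr = 0.000172266 short ton.
2.11644e-5 − 0.000172266 ≈ -0.000151 short ton.

-0.000151 short tons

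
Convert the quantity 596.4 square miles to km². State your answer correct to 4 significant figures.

1545 km²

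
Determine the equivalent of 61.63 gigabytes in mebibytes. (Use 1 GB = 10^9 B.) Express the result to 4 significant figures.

1 gigabyte = 953.674 MiB.
61.63 × 953.674 ≈ 58770 MiB.

58770 MiB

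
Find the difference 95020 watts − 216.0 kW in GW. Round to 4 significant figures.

-0.0001210 GW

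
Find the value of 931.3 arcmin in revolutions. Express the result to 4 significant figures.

0.04312 rev

1 arcminute = 4.62963 × 10^-5 rev.
Thus 931.3 × 4.62963 × 10^-5 ≈ 0.04312 rev.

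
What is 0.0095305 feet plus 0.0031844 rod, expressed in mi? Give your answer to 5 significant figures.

0.0095305 ft = 1.80502e-6 mi and 0.0031844 rod = 9.95125e-6 mi.
1.80502e-6 + 9.95125e-6 ≈ 1.1756e-5 mi.

1.1756e-5 miles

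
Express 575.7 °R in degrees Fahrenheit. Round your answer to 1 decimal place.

°R = °F + 459.67.
Applying the formula gives 116.0 °F.

116.0 °F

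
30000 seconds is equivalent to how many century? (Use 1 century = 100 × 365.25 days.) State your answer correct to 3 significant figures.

1 second = 3.16881e-10 centuries.
Then 30000 × 3.16881e-10 ≈ 9.51e-6 century.

9.51e-6 century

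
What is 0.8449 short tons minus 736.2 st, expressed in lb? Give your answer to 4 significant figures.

0.8449 short ton = 1689.80 lb and 736.2 st = 10306.8 lb.
1689.80 − 10306.8 ≈ -8617 lb.

-8617 lb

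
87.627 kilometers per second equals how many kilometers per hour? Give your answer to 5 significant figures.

315460 km/h

1 kilometer per second = 3600.00 kilometers per hour.
Thus 87.627 × 3600.00 ≈ 315460 km/h.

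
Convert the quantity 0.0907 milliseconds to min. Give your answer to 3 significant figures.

1 ms = 1.66667e-5 minutes.
0.0907 × 1.66667e-5 ≈ 1.51e-6 min.

1.51e-6 min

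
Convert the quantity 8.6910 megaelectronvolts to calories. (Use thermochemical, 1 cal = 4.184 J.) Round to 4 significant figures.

1 megaelectronvolt = 3.82929 × 10^-14 calories.
So 8.6910 × 3.82929 × 10^-14 ≈ 3.328 × 10^-13 cal.

3.328 × 10^-13 calories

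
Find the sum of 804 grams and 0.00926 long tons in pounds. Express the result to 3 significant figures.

804 g = 1.77252 lb and 0.00926 long ton = 20.7424 lb.
1.77252 + 20.7424 ≈ 22.5 lb.

22.5 pounds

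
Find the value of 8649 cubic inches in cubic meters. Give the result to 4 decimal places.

1 in³ = 1.63871e-5 m³.
8649 × 1.63871e-5 ≈ 0.1417 m³.

0.1417 m³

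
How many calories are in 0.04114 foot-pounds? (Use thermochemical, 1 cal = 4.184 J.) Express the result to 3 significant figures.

1 foot-pound = 0.324048 cal.
0.04114 × 0.324048 ≈ 0.0133 cal.

0.0133 cal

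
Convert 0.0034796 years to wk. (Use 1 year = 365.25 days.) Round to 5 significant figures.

1 yr = 52.1786 weeks.
Thus 0.0034796 × 52.1786 ≈ 0.18156 wk.

0.18156 wk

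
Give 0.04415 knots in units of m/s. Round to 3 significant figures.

0.0227 meters per second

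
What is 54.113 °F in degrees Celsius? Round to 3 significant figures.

°F = °C × 9/5 + 32.
Applying the formula gives 12.3 °C.

12.3 °C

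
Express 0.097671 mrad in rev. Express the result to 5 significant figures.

1.5545 × 10^-5 rev

1 milliradian = 0.000159155 revolutions.
Thus 0.097671 × 0.000159155 ≈ 1.5545 × 10^-5 rev.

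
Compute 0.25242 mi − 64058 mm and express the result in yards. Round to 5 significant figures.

0.25242 mi = 444.259 yd and 64058 mm = 70.0547 yd.
444.259 − 70.0547 ≈ 374.20 yd.

374.20 yd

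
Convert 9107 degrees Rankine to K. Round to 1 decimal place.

°R = K × 9/5.
Applying the formula gives 5059.4 K.

5059.4 kelvins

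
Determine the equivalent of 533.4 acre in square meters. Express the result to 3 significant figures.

2.16e+6 m²

1 acre = 4046.86 m².
So 533.4 × 4046.86 ≈ 2.16e+6 m².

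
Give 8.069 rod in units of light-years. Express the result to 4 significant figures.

4.289e-15 ly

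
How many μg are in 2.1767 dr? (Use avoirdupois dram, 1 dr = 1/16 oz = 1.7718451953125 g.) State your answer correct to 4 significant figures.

3.857 × 10^6 μg

1 dr = 1.77185 × 10^6 μg.
2.1767 × 1.77185 × 10^6 ≈ 3.857 × 10^6 μg.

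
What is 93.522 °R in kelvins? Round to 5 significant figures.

°R = K × 9/5.
Applying the formula gives 51.957 K.

51.957 K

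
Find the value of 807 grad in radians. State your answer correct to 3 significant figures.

12.7 radians

1 gradian = 0.0157080 radians.
807 × 0.0157080 ≈ 12.7 rad.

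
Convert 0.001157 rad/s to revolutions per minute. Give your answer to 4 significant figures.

0.01105 rpm

1 rad/s = 9.54930 rpm.
Then 0.001157 × 9.54930 ≈ 0.01105 rpm.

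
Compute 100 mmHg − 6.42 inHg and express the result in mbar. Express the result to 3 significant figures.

100 mmHg = 133.322 mbar and 6.42 inHg = 217.406 mbar.
133.322 − 217.406 ≈ -84.1 mbar.

-84.1 millibar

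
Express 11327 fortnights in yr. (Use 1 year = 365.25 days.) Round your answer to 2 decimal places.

1 fortnight = 0.0383299 years.
Then 11327 × 0.0383299 ≈ 434.16 yr.

434.16 years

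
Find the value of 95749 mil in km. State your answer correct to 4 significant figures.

0.002432 kilometers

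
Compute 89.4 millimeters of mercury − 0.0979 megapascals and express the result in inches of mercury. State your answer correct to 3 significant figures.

89.4 mmHg = 3.51969 inHg and 0.0979 MPa = 28.9099 inHg.
3.51969 − 28.9099 ≈ -25.4 inHg.

-25.4 inches of mercury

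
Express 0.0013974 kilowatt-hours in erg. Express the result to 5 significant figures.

5.0306e+10 erg

1 kWh = 3.60000e+13 ergs.
Then 0.0013974 × 3.60000e+13 ≈ 5.0306e+10 erg.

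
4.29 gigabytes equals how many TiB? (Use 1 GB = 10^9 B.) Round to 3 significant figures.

0.00390 TiB

1 GB = 0.000909495 TiB.
4.29 × 0.000909495 ≈ 0.00390 TiB.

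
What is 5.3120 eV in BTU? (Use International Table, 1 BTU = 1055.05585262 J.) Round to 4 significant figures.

1 eV = 1.51857e-22 BTU.
So 5.3120 × 1.51857e-22 ≈ 8.067e-22 BTU.

8.067e-22 British thermal units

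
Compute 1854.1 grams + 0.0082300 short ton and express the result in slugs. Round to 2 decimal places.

0.64 slugs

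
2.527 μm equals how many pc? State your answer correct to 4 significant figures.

8.189e-23 parsecs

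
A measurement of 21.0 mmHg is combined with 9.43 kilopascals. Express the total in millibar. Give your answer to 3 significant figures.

122 mbar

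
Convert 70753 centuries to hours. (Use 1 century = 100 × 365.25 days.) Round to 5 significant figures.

6.2022e+10 hours

1 century = 876600 h.
Then 70753 × 876600 ≈ 6.2022e+10 h.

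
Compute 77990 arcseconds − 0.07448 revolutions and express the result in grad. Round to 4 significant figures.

77990 arcsec = 24.0710 grad and 0.07448 rev = 29.7920 grad.
24.0710 − 29.7920 ≈ -5.721 grad.

-5.721 gradians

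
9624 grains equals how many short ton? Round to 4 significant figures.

1 gr = 7.14286 × 10^-8 short ton.
9624 × 7.14286 × 10^-8 ≈ 0.0006874 short ton.

0.0006874 short tons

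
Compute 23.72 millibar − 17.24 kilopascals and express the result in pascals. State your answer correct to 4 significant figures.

23.72 mbar = 2372.00 Pa and 17.24 kPa = 17240.0 Pa.
2372.00 − 17240.0 ≈ -14870 Pa.

-14870 Pa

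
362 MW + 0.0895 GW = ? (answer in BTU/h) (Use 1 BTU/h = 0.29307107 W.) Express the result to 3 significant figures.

1.54e+9 BTU/h

362 MW = 1.23520e+9 BTU/h and 0.0895 GW = 3.05387e+8 BTU/h.
1.23520e+9 + 3.05387e+8 ≈ 1.54e+9 BTU/h.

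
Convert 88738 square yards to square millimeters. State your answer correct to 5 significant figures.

7.4196 × 10^10 mm²

1 yd² = 836127 mm².
So 88738 × 836127 ≈ 7.4196 × 10^10 mm².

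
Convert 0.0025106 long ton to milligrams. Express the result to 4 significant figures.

1 long ton = 1.01605 × 10^9 milligrams.
Then 0.0025106 × 1.01605 × 10^9 ≈ 2.551 × 10^6 mg.

2.551 × 10^6 milligrams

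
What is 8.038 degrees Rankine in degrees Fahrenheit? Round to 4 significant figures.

-451.6 °F

°R = °F + 459.67.
Applying the formula gives -451.6 °F.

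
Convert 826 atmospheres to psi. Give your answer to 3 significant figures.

1 atm = 14.6959 pounds per square inch.
Thus 826 × 14.6959 ≈ 12100 psi.

12100 pounds per square inch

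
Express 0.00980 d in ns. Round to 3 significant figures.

1 d = 8.64000 × 10^13 ns.
Thus 0.00980 × 8.64000 × 10^13 ≈ 8.47 × 10^11 ns.

8.47 × 10^11 ns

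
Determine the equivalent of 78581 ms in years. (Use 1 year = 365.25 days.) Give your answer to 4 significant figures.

2.490 × 10^-6 yr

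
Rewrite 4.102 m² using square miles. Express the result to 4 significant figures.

1.584 × 10^-6 square miles

1 m² = 3.86102 × 10^-7 mi².
4.102 × 3.86102 × 10^-7 ≈ 1.584 × 10^-6 mi².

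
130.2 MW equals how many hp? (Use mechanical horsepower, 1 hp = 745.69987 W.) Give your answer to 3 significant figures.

175000 hp

1 MW = 1341.02 hp.
Thus 130.2 × 1341.02 ≈ 175000 hp.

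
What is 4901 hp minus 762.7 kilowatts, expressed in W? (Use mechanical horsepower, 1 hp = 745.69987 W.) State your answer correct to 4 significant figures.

2.892 × 10^6 watts

4901 hp = 3.65468 × 10^6 W and 762.7 kW = 762700 W.
3.65468 × 10^6 − 762700 ≈ 2.892 × 10^6 W.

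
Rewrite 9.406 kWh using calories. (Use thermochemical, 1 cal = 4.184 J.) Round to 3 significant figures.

8.09e+6 calories

1 kilowatt-hour = 860421 cal.
Thus 9.406 × 860421 ≈ 8.09e+6 cal.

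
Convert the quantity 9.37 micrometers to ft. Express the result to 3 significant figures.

1 micrometer = 3.28084 × 10^-6 feet.
So 9.37 × 3.28084 × 10^-6 ≈ 3.07 × 10^-5 ft.

3.07 × 10^-5 ft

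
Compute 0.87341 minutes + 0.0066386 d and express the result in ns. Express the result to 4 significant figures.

0.87341 min = 5.24046 × 10^10 ns and 0.0066386 d = 5.73575 × 10^11 ns.
5.24046 × 10^10 + 5.73575 × 10^11 ≈ 6.260 × 10^11 ns.

6.260 × 10^11 ns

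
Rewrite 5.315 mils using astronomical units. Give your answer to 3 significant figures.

1 mil = 1.69789e-16 astronomical units.
Then 5.315 × 1.69789e-16 ≈ 9.02e-16 au.

9.02e-16 au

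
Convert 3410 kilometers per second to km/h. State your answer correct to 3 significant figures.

1 kilometer per second = 3600.00 km/h.
Then 3410 × 3600.00 ≈ 1.23e+7 km/h.

1.23e+7 km/h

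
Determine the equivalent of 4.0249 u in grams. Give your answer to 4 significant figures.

6.684e-24 g

1 atomic mass unit = 1.66054e-24 g.
So 4.0249 × 1.66054e-24 ≈ 6.684e-24 g.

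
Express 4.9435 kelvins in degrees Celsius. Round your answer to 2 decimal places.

K = °C + 273.15.
Applying the formula gives -268.21 °C.

-268.21 °C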